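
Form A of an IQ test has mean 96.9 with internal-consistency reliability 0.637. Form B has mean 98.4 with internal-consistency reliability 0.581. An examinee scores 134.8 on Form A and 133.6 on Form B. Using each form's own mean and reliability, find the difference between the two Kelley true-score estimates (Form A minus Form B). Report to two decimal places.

T̂_A = 0.637(134.8) + 0.363(96.9) = 121.0423
T̂_B = 0.581(133.6) + 0.419(98.4) = 118.8512
T̂_A − T̂_B = 2.1911

2.19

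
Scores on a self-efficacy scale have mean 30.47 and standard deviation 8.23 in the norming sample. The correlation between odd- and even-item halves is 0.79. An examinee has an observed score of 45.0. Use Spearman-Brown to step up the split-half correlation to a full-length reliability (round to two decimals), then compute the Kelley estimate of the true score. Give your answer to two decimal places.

43.26

Spearman-Brown: ρ = 2r/(1 + r) = 2(0.79)/(1 + 0.79) = 1.580/1.79 = 0.8827 → 0.88
T̂ = 0.88(45.0) + 0.12(30.47) = 39.600 + 3.6564 = 43.256 → 43.26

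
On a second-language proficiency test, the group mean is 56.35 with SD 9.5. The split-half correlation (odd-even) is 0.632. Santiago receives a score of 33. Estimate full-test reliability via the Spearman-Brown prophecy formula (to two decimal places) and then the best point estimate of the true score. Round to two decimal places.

38.37

Spearman-Brown: ρ = 2r/(1 + r) = 2(0.632)/(1 + 0.632) = 1.2640/1.632 = 0.7745 → 0.77
T̂ = ρX + (1 − ρ)μ
  = 0.77 × 33 + 0.23 × 56.35
  = 25.41 + 12.9605
  = 38.370
  ≈ 38.37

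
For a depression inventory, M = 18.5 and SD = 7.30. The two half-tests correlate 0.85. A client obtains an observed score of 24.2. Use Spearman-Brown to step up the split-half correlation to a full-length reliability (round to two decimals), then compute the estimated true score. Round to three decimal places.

23.744

Spearman-Brown: ρ = 2r/(1 + r) = 2(0.85)/(1 + 0.85) = 1.700/1.85 = 0.9189 → 0.92
T̂ = 0.92(24.2) + 0.08(18.5) = 22.264 + 1.480 = 23.7440 → 23.744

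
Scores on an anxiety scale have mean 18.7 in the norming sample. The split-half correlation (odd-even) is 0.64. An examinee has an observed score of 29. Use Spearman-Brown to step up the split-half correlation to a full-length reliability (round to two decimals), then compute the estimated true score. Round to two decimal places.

26.73

Spearman-Brown: ρ = 2r/(1 + r) = 2(0.64)/(1 + 0.64) = 1.280/1.64 = 0.7805 → 0.78
Kelley's formula gives T̂ = 0.78·29 + 0.22·18.7 = 22.62 + 4.114 = 26.734.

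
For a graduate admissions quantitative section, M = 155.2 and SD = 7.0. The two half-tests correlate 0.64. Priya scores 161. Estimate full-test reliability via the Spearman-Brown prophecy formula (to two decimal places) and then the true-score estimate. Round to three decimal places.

159.724

Spearman-Brown: ρ = 2r/(1 + r) = 2(0.64)/(1 + 0.64) = 1.280/1.64 = 0.7805 → 0.78
T̂ = 0.78(161) + 0.22(155.2) = 125.58 + 34.144 = 159.7240 → 159.724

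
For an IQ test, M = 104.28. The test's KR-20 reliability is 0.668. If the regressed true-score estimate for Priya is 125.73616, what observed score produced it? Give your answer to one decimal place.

T̂ = ρX + (1 − ρ)μ  ⇒  X = (T̂ − (1 − ρ)μ) / ρ
X = (125.73616 − 0.332 × 104.28) / 0.668 = (125.73616 − 34.62096) / 0.668 = 91.11520 / 0.668 = 136.400

136.4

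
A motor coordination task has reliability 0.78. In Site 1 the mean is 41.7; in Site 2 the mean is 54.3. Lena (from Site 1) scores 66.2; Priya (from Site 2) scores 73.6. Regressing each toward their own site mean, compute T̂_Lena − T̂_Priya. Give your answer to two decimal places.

T̂_Lena = 0.78(66.2) + 0.22(41.7) = 60.8100
T̂_Priya = 0.78(73.6) + 0.22(54.3) = 69.3540
Difference = 60.8100 − 69.3540 = -8.5440

-8.54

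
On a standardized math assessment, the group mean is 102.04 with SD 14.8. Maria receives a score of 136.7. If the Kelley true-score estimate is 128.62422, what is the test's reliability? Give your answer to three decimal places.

T̂ = ρX + (1 − ρ)μ  ⇒  T̂ − μ = ρ(X − μ)
ρ = (T̂ − μ)/(X − μ) = (128.62422 − 102.04) / (136.7 − 102.04) = 26.58422 / 34.66 = 0.76700

0.767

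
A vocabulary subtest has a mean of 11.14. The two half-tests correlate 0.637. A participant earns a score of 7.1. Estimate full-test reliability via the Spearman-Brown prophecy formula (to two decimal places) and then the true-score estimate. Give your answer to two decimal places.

7.99

Spearman-Brown: ρ = 2r/(1 + r) = 2(0.637)/(1 + 0.637) = 1.2740/1.637 = 0.7783 → 0.78
T̂ = ρX + (1 − ρ)μ
  = 0.78 × 7.1 + 0.22 × 11.14
  = 5.538 + 2.4508
  = 7.989
  ≈ 7.99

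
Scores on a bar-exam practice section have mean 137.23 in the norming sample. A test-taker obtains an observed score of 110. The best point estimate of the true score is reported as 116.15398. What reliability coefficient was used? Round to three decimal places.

0.774

T̂ = ρX + (1 − ρ)μ  ⇒  T̂ − μ = ρ(X − μ)
ρ = (T̂ − μ)/(X − μ) = (116.15398 − 137.23) / (110 − 137.23) = -21.07602 / -27.23 = 0.77400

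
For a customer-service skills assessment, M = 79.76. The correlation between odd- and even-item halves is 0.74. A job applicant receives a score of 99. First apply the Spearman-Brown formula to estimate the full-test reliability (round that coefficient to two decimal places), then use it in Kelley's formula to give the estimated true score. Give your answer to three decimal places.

Spearman-Brown: ρ = 2r/(1 + r) = 2(0.74)/(1 + 0.74) = 1.480/1.74 = 0.8506 → 0.85
Regress the observed score toward the mean by the unreliability: T̂ = 0.85·99 + 0.15·79.76 = 84.15 + 11.9640 = 96.1140.

96.114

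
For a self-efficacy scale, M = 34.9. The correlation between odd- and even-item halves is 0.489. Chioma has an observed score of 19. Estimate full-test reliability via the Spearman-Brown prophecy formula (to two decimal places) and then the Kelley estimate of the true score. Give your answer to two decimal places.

Spearman-Brown: ρ = 2r/(1 + r) = 2(0.489)/(1 + 0.489) = 0.9780/1.489 = 0.6568 → 0.66
Weight the observed score by reliability and the mean by (1 − reliability): T̂ = 0.66·19 + 0.34·34.9 = 12.54 + 11.866 = 24.406.

24.41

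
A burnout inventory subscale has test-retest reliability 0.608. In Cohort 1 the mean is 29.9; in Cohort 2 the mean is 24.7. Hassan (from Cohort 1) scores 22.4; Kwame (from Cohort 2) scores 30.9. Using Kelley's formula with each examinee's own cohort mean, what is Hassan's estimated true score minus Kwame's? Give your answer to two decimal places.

T̂_Hassan = 0.608(22.4) + 0.392(29.9) = 25.3400
T̂_Kwame = 0.608(30.9) + 0.392(24.7) = 28.4696
Difference = 25.3400 − 28.4696 = -3.1296

-3.13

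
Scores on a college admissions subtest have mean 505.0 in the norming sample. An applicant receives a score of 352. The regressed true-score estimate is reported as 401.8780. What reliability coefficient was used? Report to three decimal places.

T̂ = ρX + (1 − ρ)μ  ⇒  T̂ − μ = ρ(X − μ)
ρ = (T̂ − μ)/(X − μ) = (401.8780 − 505.0) / (352 − 505.0) = -103.1220 / -153.0 = 0.67400

0.674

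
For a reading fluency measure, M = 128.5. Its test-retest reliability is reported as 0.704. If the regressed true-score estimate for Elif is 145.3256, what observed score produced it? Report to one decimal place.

T̂ = ρX + (1 − ρ)μ  ⇒  X = (T̂ − (1 − ρ)μ) / ρ
X = (145.3256 − 0.296 × 128.5) / 0.704 = (145.3256 − 38.0360) / 0.704 = 107.2896 / 0.704 = 152.400

152.4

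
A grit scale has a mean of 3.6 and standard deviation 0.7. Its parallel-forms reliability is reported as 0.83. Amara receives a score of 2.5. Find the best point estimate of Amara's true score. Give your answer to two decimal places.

T̂ = ρX + (1 − ρ)μ
  = 0.83 × 2.5 + 0.17 × 3.6
  = 2.075 + 0.612
  = 2.687
  ≈ 2.69

2.69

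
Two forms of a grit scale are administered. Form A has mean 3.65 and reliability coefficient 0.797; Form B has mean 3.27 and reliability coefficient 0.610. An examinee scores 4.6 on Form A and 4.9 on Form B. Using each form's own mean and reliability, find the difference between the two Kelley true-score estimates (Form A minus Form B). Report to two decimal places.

T̂_A = 0.797(4.6) + 0.203(3.65) = 4.4071
T̂_B = 0.610(4.9) + 0.390(3.27) = 4.2643
T̂_A − T̂_B = 0.1428

0.14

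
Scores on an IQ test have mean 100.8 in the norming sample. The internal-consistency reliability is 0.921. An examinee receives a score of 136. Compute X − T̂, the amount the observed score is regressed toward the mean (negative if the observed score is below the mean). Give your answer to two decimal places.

2.78

T̂ = ρX + (1 − ρ)μ
  = 0.921 × 136 + 0.079 × 100.8
  = 125.256 + 7.9632
  = 133.2192
  ≈ 133.219
X − T̂ = 136 − 133.219 = 2.781 → 2.78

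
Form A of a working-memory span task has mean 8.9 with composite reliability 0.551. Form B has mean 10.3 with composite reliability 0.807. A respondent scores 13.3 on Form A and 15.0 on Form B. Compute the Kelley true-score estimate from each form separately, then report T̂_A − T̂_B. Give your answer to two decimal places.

-2.77

T̂_A = 0.551(13.3) + 0.449(8.9) = 11.3244
T̂_B = 0.807(15.0) + 0.193(10.3) = 14.0929
T̂_A − T̂_B = -2.7685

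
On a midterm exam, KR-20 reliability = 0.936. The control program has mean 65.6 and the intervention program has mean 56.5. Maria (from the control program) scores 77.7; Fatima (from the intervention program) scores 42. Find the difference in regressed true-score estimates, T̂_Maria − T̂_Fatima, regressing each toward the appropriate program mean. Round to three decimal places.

T̂_Maria = 0.936(77.7) + 0.064(65.6) = 76.92560
T̂_Fatima = 0.936(42) + 0.064(56.5) = 42.92800
Difference = 76.92560 − 42.92800 = 33.99760

33.998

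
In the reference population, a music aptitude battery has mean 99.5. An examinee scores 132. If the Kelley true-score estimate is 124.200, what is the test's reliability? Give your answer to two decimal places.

0.76

T̂ = ρX + (1 − ρ)μ  ⇒  T̂ − μ = ρ(X − μ)
ρ = (T̂ − μ)/(X − μ) = (124.200 − 99.5) / (132 − 99.5) = 24.700 / 32.5 = 0.7600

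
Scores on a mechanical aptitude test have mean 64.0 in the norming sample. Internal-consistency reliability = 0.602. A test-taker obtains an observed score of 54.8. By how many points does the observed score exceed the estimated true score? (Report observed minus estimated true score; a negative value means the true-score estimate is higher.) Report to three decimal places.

-3.662

T̂ = 0.602(54.8) + 0.398(64.0) = 32.9896 + 25.4720 = 58.46160 → 58.4616
X − T̂ = 54.8 − 58.4616 = -3.6616 → -3.662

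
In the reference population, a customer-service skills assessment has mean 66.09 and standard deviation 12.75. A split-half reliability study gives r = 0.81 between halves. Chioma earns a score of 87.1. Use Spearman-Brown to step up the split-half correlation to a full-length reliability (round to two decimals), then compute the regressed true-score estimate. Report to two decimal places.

85.00

Spearman-Brown: ρ = 2r/(1 + r) = 2(0.81)/(1 + 0.81) = 1.620/1.81 = 0.8950 → 0.90
T̂ = 0.90(87.1) + 0.10(66.09) = 78.390 + 6.6090 = 84.999 → 85.00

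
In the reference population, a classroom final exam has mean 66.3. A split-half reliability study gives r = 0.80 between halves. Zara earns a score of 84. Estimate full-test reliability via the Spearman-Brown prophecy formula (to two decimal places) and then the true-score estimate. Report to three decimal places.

82.053

Spearman-Brown: ρ = 2r/(1 + r) = 2(0.80)/(1 + 0.80) = 1.600/1.80 = 0.8889 → 0.89
T̂ = 0.89(84) + 0.11(66.3) = 74.76 + 7.293 = 82.0530 → 82.053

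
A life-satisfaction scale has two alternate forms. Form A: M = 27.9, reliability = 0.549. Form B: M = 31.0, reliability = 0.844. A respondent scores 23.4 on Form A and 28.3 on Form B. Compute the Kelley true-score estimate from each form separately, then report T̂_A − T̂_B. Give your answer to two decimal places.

-3.29

T̂_A = 0.549(23.4) + 0.451(27.9) = 25.4295
T̂_B = 0.844(28.3) + 0.156(31.0) = 28.7212
T̂_A − T̂_B = -3.2917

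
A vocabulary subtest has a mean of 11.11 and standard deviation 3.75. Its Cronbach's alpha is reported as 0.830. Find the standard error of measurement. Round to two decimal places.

SEM = SD · √(1 − ρ) = 3.75 × √0.170 = 3.75 × 0.4123 = 1.546

1.55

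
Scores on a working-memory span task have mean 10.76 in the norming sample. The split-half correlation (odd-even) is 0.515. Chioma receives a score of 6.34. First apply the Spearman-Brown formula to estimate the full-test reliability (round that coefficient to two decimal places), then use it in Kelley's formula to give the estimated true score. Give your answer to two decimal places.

Spearman-Brown: ρ = 2r/(1 + r) = 2(0.515)/(1 + 0.515) = 1.0300/1.515 = 0.6799 → 0.68
T̂ = 0.68(6.34) + 0.32(10.76) = 4.3112 + 3.4432 = 7.754 → 7.75

7.75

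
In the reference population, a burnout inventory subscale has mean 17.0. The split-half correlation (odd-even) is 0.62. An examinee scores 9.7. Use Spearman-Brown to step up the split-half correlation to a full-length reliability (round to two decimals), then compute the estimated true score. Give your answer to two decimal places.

11.38

Spearman-Brown: ρ = 2r/(1 + r) = 2(0.62)/(1 + 0.62) = 1.240/1.62 = 0.7654 → 0.77
T̂ = 0.77(9.7) + 0.23(17.0) = 7.469 + 3.910 = 11.379 → 11.38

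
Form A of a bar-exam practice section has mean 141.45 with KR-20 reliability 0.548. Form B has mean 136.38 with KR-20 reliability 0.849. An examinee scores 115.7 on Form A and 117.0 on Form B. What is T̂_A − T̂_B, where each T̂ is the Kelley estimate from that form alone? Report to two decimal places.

T̂_A = 0.548(115.7) + 0.452(141.45) = 127.3390
T̂_B = 0.849(117.0) + 0.151(136.38) = 119.9264
T̂_A − T̂_B = 7.4126

7.41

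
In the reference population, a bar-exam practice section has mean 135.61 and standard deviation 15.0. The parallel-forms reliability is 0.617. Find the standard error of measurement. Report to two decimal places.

9.28

SEM = SD · √(1 − ρ) = 15.0 × √0.383 = 15.0 × 0.6189 = 9.283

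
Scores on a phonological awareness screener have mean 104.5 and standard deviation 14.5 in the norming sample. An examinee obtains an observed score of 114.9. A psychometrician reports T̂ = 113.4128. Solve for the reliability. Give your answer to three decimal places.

T̂ = ρX + (1 − ρ)μ  ⇒  T̂ − μ = ρ(X − μ)
ρ = (T̂ − μ)/(X − μ) = (113.4128 − 104.5) / (114.9 − 104.5) = 8.9128 / 10.4 = 0.85700

0.857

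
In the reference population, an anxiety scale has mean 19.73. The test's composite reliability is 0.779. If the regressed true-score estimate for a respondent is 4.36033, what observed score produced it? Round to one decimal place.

T̂ = ρX + (1 − ρ)μ  ⇒  X = (T̂ − (1 − ρ)μ) / ρ
X = (4.36033 − 0.221 × 19.73) / 0.779 = (4.36033 − 4.36033) / 0.779 = 0.00000 / 0.779 = 0.000

0.0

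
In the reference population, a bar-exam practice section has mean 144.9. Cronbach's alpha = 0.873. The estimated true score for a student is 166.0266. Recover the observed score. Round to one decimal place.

T̂ = ρX + (1 − ρ)μ  ⇒  X = (T̂ − (1 − ρ)μ) / ρ
X = (166.0266 − 0.127 × 144.9) / 0.873 = (166.0266 − 18.4023) / 0.873 = 147.6243 / 0.873 = 169.100

169.1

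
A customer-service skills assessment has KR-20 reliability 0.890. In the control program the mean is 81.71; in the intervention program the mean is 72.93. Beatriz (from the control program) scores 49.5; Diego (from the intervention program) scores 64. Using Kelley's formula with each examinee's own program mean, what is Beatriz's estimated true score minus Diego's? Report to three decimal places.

-11.939

T̂_Beatriz = 0.890(49.5) + 0.110(81.71) = 53.04310
T̂_Diego = 0.890(64) + 0.110(72.93) = 64.98230
Difference = 53.04310 − 64.98230 = -11.93920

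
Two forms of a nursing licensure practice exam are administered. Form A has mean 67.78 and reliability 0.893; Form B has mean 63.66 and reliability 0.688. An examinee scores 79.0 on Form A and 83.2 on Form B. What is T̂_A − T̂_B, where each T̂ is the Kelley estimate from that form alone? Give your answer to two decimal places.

0.70

T̂_A = 0.893(79.0) + 0.107(67.78) = 77.7995
T̂_B = 0.688(83.2) + 0.312(63.66) = 77.1035
T̂_A − T̂_B = 0.6959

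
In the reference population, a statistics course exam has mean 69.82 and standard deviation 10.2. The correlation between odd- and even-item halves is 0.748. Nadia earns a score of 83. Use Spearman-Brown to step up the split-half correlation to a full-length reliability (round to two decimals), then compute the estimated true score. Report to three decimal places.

Spearman-Brown: ρ = 2r/(1 + r) = 2(0.748)/(1 + 0.748) = 1.4960/1.748 = 0.8558 → 0.86
T̂ = 0.86(83) + 0.14(69.82) = 71.38 + 9.7748 = 81.1548 → 81.155

81.155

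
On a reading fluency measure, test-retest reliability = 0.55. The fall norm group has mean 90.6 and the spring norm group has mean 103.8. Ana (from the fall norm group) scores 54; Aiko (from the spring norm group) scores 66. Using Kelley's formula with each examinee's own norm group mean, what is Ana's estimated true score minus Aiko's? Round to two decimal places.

-12.54

T̂_Ana = 0.55(54) + 0.45(90.6) = 70.4700
T̂_Aiko = 0.55(66) + 0.45(103.8) = 83.0100
Difference = 70.4700 − 83.0100 = -12.5400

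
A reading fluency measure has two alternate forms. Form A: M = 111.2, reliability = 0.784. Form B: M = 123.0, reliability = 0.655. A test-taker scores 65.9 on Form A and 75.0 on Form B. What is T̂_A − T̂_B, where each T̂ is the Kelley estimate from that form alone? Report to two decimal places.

-15.88

T̂_A = 0.784(65.9) + 0.216(111.2) = 75.6848
T̂_B = 0.655(75.0) + 0.345(123.0) = 91.5600
T̂_A − T̂_B = -15.8752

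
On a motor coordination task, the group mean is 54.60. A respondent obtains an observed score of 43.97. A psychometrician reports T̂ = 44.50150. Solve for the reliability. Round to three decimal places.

T̂ = ρX + (1 − ρ)μ  ⇒  T̂ − μ = ρ(X − μ)
ρ = (T̂ − μ)/(X − μ) = (44.50150 − 54.60) / (43.97 − 54.60) = -10.09850 / -10.63 = 0.95000

0.950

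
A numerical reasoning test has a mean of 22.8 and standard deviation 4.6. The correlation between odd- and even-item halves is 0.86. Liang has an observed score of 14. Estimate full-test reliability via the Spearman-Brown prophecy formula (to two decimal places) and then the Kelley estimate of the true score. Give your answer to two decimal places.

14.70

Spearman-Brown: ρ = 2r/(1 + r) = 2(0.86)/(1 + 0.86) = 1.720/1.86 = 0.9247 → 0.92
T̂ = ρX + (1 − ρ)μ
  = 0.92 × 14 + 0.08 × 22.8
  = 12.88 + 1.824
  = 14.704
  ≈ 14.70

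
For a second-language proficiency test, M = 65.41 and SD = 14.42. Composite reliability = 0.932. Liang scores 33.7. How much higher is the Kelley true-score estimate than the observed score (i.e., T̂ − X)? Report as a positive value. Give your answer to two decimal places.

2.16

Weight the observed score by reliability and the mean by (1 − reliability): T̂ = 0.932·33.7 + 0.068·65.41 = 31.4084 + 4.44788 = 35.8563.
T̂ − X = 35.856 − 33.7 = 2.156 → 2.16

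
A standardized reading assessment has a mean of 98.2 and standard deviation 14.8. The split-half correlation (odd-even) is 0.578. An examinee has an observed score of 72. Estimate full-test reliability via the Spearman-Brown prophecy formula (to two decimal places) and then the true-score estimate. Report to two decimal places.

Spearman-Brown: ρ = 2r/(1 + r) = 2(0.578)/(1 + 0.578) = 1.1560/1.578 = 0.7326 → 0.73
T̂ = ρX + (1 − ρ)μ
  = 0.73 × 72 + 0.27 × 98.2
  = 52.56 + 26.514
  = 79.074
  ≈ 79.07

79.07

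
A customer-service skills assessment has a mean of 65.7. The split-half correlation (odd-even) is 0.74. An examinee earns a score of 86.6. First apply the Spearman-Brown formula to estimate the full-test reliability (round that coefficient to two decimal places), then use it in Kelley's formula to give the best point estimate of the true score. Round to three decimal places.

83.465

Spearman-Brown: ρ = 2r/(1 + r) = 2(0.74)/(1 + 0.74) = 1.480/1.74 = 0.8506 → 0.85
Kelley's formula gives T̂ = 0.85·86.6 + 0.15·65.7 = 73.610 + 9.855 = 83.4650.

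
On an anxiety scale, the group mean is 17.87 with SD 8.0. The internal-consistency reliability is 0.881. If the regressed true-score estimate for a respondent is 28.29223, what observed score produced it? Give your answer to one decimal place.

29.7

T̂ = ρX + (1 − ρ)μ  ⇒  X = (T̂ − (1 − ρ)μ) / ρ
X = (28.29223 − 0.119 × 17.87) / 0.881 = (28.29223 − 2.12653) / 0.881 = 26.16570 / 0.881 = 29.700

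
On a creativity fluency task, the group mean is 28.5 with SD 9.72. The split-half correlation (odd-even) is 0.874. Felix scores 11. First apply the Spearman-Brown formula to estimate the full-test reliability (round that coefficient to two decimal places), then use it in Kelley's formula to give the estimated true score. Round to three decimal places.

Spearman-Brown: ρ = 2r/(1 + r) = 2(0.874)/(1 + 0.874) = 1.7480/1.874 = 0.9328 → 0.93
Weight the observed score by reliability and the mean by (1 − reliability): T̂ = 0.93·11 + 0.07·28.5 = 10.23 + 1.995 = 12.2250.

12.225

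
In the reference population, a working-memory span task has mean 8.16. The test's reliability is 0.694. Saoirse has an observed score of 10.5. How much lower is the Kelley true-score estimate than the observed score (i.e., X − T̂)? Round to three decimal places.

0.716

T̂ = 0.694(10.5) + 0.306(8.16) = 7.2870 + 2.49696 = 9.78396 → 9.7840
X − T̂ = 10.5 − 9.7840 = 0.7160 → 0.716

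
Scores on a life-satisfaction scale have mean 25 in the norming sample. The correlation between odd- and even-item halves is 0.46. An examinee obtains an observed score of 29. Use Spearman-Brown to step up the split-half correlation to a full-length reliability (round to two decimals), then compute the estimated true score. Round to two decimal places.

27.52

Spearman-Brown: ρ = 2r/(1 + r) = 2(0.46)/(1 + 0.46) = 0.920/1.46 = 0.6301 → 0.63
Regress the observed score toward the mean by the unreliability: T̂ = 0.63·29 + 0.37·25 = 18.27 + 9.25 = 27.520.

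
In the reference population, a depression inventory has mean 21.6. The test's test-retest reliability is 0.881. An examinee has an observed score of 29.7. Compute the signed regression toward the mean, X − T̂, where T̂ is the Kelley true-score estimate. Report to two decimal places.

0.96

T̂ = ρX + (1 − ρ)μ
  = 0.881 × 29.7 + 0.119 × 21.6
  = 26.1657 + 2.5704
  = 28.7361
  ≈ 28.736
X − T̂ = 29.7 − 28.736 = 0.964 → 0.96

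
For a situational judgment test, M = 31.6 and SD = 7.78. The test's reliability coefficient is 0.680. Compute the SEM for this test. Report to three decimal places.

SEM = SD · √(1 − ρ) = 7.78 × √0.320 = 7.78 × 0.5657 = 4.4010

4.401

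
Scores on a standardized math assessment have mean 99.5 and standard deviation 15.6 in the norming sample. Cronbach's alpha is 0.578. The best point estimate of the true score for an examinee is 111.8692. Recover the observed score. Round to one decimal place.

T̂ = ρX + (1 − ρ)μ  ⇒  X = (T̂ − (1 − ρ)μ) / ρ
X = (111.8692 − 0.422 × 99.5) / 0.578 = (111.8692 − 41.9890) / 0.578 = 69.8802 / 0.578 = 120.900

120.9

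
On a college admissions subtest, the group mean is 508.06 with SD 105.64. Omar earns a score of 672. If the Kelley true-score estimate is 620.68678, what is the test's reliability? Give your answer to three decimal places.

T̂ = ρX + (1 − ρ)μ  ⇒  T̂ − μ = ρ(X − μ)
ρ = (T̂ − μ)/(X − μ) = (620.68678 − 508.06) / (672 − 508.06) = 112.62678 / 163.94 = 0.68700

0.687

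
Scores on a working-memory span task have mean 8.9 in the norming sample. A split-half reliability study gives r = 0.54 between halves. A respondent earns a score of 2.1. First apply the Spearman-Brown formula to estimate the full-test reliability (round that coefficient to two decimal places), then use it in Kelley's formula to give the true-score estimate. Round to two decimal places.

Spearman-Brown: ρ = 2r/(1 + r) = 2(0.54)/(1 + 0.54) = 1.080/1.54 = 0.7013 → 0.70
T̂ = 0.70(2.1) + 0.30(8.9) = 1.470 + 2.670 = 4.140 → 4.14

4.14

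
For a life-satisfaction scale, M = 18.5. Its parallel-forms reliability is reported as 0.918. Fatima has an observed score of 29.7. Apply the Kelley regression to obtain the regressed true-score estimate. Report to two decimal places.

28.78

T̂ = ρX + (1 − ρ)μ
  = 0.918 × 29.7 + 0.082 × 18.5
  = 27.2646 + 1.5170
  = 28.782
  ≈ 28.78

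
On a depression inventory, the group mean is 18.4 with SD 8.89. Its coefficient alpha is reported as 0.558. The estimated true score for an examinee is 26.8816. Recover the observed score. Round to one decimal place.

33.6

T̂ = ρX + (1 − ρ)μ  ⇒  X = (T̂ − (1 − ρ)μ) / ρ
X = (26.8816 − 0.442 × 18.4) / 0.558 = (26.8816 − 8.1328) / 0.558 = 18.7488 / 0.558 = 33.600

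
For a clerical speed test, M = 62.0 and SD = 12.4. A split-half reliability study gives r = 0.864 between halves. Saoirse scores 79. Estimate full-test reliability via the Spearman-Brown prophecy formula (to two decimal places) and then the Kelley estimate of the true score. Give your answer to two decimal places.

Spearman-Brown: ρ = 2r/(1 + r) = 2(0.864)/(1 + 0.864) = 1.7280/1.864 = 0.9270 → 0.93
T̂ = ρX + (1 − ρ)μ
  = 0.93 × 79 + 0.07 × 62.0
  = 73.47 + 4.340
  = 77.810
  ≈ 77.81

77.81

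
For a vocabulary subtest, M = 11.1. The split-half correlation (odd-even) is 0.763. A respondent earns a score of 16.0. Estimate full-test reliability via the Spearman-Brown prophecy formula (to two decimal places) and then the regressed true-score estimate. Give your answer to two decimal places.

Spearman-Brown: ρ = 2r/(1 + r) = 2(0.763)/(1 + 0.763) = 1.5260/1.763 = 0.8656 → 0.87
T̂ = 0.87(16.0) + 0.13(11.1) = 13.920 + 1.443 = 15.363 → 15.36

15.36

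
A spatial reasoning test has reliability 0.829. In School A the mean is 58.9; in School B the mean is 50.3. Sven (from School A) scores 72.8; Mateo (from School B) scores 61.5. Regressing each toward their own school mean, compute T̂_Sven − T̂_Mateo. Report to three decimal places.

T̂_Sven = 0.829(72.8) + 0.171(58.9) = 70.42310
T̂_Mateo = 0.829(61.5) + 0.171(50.3) = 59.58480
Difference = 70.42310 − 59.58480 = 10.83830

10.838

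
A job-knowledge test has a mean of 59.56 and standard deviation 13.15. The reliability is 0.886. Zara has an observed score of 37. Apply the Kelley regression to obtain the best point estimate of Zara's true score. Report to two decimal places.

T̂ = 0.886(37) + 0.114(59.56) = 32.782 + 6.78984 = 39.572 → 39.57

39.57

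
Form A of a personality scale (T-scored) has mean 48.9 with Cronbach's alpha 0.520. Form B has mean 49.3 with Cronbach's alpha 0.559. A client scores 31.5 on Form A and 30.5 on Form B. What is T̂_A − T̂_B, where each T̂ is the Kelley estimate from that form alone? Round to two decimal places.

T̂_A = 0.520(31.5) + 0.480(48.9) = 39.8520
T̂_B = 0.559(30.5) + 0.441(49.3) = 38.7908
T̂_A − T̂_B = 1.0612

1.06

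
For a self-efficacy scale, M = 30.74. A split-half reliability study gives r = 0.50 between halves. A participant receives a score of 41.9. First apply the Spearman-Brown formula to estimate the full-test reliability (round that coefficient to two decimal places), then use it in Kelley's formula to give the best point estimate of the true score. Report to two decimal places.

38.22

Spearman-Brown: ρ = 2r/(1 + r) = 2(0.50)/(1 + 0.50) = 1.000/1.50 = 0.6667 → 0.67
Weight the observed score by reliability and the mean by (1 − reliability): T̂ = 0.67·41.9 + 0.33·30.74 = 28.073 + 10.1442 = 38.217.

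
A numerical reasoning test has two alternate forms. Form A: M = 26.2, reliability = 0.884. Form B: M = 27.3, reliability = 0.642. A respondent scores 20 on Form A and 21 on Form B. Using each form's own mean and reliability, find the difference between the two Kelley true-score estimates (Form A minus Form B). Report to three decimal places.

T̂_A = 0.884(20) + 0.116(26.2) = 20.71920
T̂_B = 0.642(21) + 0.358(27.3) = 23.25540
T̂_A − T̂_B = -2.53620

-2.536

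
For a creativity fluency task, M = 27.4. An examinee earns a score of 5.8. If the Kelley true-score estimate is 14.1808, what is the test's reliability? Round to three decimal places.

0.612

T̂ = ρX + (1 − ρ)μ  ⇒  T̂ − μ = ρ(X − μ)
ρ = (T̂ − μ)/(X − μ) = (14.1808 − 27.4) / (5.8 − 27.4) = -13.2192 / -21.6 = 0.61200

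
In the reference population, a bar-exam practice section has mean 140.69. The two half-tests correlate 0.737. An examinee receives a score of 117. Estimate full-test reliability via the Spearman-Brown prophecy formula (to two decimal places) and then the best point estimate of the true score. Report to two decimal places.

120.55

Spearman-Brown: ρ = 2r/(1 + r) = 2(0.737)/(1 + 0.737) = 1.4740/1.737 = 0.8486 → 0.85
T̂ = 0.85(117) + 0.15(140.69) = 99.45 + 21.1035 = 120.553 → 120.55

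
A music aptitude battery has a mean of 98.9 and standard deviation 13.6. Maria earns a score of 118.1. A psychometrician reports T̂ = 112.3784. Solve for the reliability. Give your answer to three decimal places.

0.702

T̂ = ρX + (1 − ρ)μ  ⇒  T̂ − μ = ρ(X − μ)
ρ = (T̂ − μ)/(X − μ) = (112.3784 − 98.9) / (118.1 − 98.9) = 13.4784 / 19.2 = 0.70200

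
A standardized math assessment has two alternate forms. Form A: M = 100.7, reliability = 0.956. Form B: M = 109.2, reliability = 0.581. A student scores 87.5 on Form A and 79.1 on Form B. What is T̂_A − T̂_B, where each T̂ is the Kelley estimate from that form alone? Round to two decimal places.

T̂_A = 0.956(87.5) + 0.044(100.7) = 88.0808
T̂_B = 0.581(79.1) + 0.419(109.2) = 91.7119
T̂_A − T̂_B = -3.6311

-3.63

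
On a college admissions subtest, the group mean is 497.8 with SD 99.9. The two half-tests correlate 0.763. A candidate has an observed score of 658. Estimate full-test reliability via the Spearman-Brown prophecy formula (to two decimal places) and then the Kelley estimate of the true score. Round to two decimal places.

Spearman-Brown: ρ = 2r/(1 + r) = 2(0.763)/(1 + 0.763) = 1.5260/1.763 = 0.8656 → 0.87
T̂ = 0.87(658) + 0.13(497.8) = 572.46 + 64.714 = 637.174 → 637.17

637.17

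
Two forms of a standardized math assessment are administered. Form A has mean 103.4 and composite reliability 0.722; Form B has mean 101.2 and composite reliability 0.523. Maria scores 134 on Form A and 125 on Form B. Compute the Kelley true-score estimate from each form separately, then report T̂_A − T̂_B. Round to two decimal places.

T̂_A = 0.722(134) + 0.278(103.4) = 125.4932
T̂_B = 0.523(125) + 0.477(101.2) = 113.6474
T̂_A − T̂_B = 11.8458

11.85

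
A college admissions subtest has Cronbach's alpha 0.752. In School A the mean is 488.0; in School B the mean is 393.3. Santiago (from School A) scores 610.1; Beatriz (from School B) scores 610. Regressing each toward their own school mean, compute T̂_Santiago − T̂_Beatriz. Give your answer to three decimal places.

23.561

T̂_Santiago = 0.752(610.1) + 0.248(488.0) = 579.81920
T̂_Beatriz = 0.752(610) + 0.248(393.3) = 556.25840
Difference = 579.81920 − 556.25840 = 23.56080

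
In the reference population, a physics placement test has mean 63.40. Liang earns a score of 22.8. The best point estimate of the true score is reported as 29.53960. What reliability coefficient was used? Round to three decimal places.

T̂ = ρX + (1 − ρ)μ  ⇒  T̂ − μ = ρ(X − μ)
ρ = (T̂ − μ)/(X − μ) = (29.53960 − 63.40) / (22.8 − 63.40) = -33.86040 / -40.60 = 0.83400

0.834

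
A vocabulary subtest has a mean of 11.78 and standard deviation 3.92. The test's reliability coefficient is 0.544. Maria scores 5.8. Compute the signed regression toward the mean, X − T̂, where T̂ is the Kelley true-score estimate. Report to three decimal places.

-2.727

Kelley's formula gives T̂ = 0.544·5.8 + 0.456·11.78 = 3.1552 + 5.37168 = 8.52688.
X − T̂ = 5.8 − 8.5269 = -2.7269 → -2.727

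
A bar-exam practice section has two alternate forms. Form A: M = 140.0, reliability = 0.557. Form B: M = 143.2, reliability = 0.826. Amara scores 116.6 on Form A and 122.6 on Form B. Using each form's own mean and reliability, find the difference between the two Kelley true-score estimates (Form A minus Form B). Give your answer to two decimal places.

0.78

T̂_A = 0.557(116.6) + 0.443(140.0) = 126.9662
T̂_B = 0.826(122.6) + 0.174(143.2) = 126.1844
T̂_A − T̂_B = 0.7818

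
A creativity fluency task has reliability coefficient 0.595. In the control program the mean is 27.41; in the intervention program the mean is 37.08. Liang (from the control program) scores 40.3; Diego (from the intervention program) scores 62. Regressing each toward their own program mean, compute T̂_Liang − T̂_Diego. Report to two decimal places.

T̂_Liang = 0.595(40.3) + 0.405(27.41) = 35.0795
T̂_Diego = 0.595(62) + 0.405(37.08) = 51.9074
Difference = 35.0795 − 51.9074 = -16.8279

-16.83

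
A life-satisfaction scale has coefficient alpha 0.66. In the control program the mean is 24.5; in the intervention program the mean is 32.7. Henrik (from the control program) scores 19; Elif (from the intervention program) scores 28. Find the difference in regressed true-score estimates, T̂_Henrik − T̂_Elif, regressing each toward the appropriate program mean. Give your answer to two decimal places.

-8.73

T̂_Henrik = 0.66(19) + 0.34(24.5) = 20.8700
T̂_Elif = 0.66(28) + 0.34(32.7) = 29.5980
Difference = 20.8700 − 29.5980 = -8.7280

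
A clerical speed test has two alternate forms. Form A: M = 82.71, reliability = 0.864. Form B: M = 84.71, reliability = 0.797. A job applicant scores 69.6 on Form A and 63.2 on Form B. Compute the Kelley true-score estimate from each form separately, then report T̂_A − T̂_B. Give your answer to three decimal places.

T̂_A = 0.864(69.6) + 0.136(82.71) = 71.38296
T̂_B = 0.797(63.2) + 0.203(84.71) = 67.56653
T̂_A − T̂_B = 3.81643

3.816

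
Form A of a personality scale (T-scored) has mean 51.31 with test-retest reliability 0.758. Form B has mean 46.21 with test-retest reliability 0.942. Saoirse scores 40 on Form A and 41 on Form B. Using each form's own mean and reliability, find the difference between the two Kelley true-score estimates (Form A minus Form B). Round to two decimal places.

1.43

T̂_A = 0.758(40) + 0.242(51.31) = 42.7370
T̂_B = 0.942(41) + 0.058(46.21) = 41.3022
T̂_A − T̂_B = 1.4348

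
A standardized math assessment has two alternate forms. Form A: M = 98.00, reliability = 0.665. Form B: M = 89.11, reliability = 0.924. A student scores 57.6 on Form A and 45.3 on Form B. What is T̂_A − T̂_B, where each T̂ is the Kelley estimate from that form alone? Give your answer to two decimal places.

T̂_A = 0.665(57.6) + 0.335(98.00) = 71.1340
T̂_B = 0.924(45.3) + 0.076(89.11) = 48.6296
T̂_A − T̂_B = 22.5044

22.50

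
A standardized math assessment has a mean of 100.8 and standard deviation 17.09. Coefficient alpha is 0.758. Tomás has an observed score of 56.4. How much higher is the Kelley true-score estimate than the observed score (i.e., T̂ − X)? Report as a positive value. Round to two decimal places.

T̂ = 0.758(56.4) + 0.242(100.8) = 42.7512 + 24.3936 = 67.1448 → 67.145
T̂ − X = 67.145 − 56.4 = 10.745 → 10.74

10.74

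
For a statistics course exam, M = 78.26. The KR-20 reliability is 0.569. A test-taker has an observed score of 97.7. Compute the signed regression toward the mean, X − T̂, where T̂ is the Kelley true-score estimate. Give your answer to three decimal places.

T̂ = 0.569(97.7) + 0.431(78.26) = 55.5913 + 33.73006 = 89.32136 → 89.3214
X − T̂ = 97.7 − 89.3214 = 8.3786 → 8.379

8.379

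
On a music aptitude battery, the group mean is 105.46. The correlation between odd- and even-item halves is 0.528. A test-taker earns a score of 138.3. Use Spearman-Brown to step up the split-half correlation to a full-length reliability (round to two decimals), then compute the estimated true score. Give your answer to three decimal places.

Spearman-Brown: ρ = 2r/(1 + r) = 2(0.528)/(1 + 0.528) = 1.0560/1.528 = 0.6911 → 0.69
Kelley's formula gives T̂ = 0.69·138.3 + 0.31·105.46 = 95.427 + 32.6926 = 128.1196.

128.120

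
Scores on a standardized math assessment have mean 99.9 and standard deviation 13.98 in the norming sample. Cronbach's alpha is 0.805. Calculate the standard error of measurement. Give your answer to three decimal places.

SEM = SD · √(1 − ρ) = 13.98 × √0.195 = 13.98 × 0.4416 = 6.1734

6.173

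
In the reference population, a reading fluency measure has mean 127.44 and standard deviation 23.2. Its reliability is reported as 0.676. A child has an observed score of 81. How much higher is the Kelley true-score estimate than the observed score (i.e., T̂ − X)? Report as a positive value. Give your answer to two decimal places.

15.05

T̂ = ρX + (1 − ρ)μ
  = 0.676 × 81 + 0.324 × 127.44
  = 54.756 + 41.29056
  = 96.0466
  ≈ 96.047
T̂ − X = 96.047 − 81 = 15.047 → 15.05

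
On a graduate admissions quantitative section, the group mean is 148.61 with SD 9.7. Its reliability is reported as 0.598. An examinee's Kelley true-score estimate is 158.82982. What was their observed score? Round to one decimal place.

165.7

T̂ = ρX + (1 − ρ)μ  ⇒  X = (T̂ − (1 − ρ)μ) / ρ
X = (158.82982 − 0.402 × 148.61) / 0.598 = (158.82982 − 59.74122) / 0.598 = 99.08860 / 0.598 = 165.700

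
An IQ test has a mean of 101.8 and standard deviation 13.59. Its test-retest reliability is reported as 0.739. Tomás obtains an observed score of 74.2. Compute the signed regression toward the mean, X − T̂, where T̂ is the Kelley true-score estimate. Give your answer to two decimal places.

Kelley's formula gives T̂ = 0.739·74.2 + 0.261·101.8 = 54.8338 + 26.5698 = 81.4036.
X − T̂ = 74.2 − 81.404 = -7.204 → -7.20

-7.20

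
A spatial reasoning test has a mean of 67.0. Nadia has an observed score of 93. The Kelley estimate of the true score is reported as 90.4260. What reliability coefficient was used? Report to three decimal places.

T̂ = ρX + (1 − ρ)μ  ⇒  T̂ − μ = ρ(X − μ)
ρ = (T̂ − μ)/(X − μ) = (90.4260 − 67.0) / (93 − 67.0) = 23.4260 / 26.0 = 0.90100

0.901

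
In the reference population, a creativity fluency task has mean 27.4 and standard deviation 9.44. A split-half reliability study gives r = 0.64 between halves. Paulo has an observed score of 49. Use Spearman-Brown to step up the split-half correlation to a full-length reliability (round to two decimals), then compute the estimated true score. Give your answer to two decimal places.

Spearman-Brown: ρ = 2r/(1 + r) = 2(0.64)/(1 + 0.64) = 1.280/1.64 = 0.7805 → 0.78
T̂ = 0.78(49) + 0.22(27.4) = 38.22 + 6.028 = 44.248 → 44.25

44.25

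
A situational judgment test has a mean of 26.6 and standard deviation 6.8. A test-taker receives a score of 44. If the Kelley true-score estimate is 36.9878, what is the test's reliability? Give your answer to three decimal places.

T̂ = ρX + (1 − ρ)μ  ⇒  T̂ − μ = ρ(X − μ)
ρ = (T̂ − μ)/(X − μ) = (36.9878 − 26.6) / (44 − 26.6) = 10.3878 / 17.4 = 0.59700

0.597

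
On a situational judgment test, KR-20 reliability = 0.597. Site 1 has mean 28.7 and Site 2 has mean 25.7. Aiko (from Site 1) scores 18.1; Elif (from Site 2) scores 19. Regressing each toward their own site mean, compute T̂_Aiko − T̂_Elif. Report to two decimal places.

T̂_Aiko = 0.597(18.1) + 0.403(28.7) = 22.3718
T̂_Elif = 0.597(19) + 0.403(25.7) = 21.7001
Difference = 22.3718 − 21.7001 = 0.6717

0.67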